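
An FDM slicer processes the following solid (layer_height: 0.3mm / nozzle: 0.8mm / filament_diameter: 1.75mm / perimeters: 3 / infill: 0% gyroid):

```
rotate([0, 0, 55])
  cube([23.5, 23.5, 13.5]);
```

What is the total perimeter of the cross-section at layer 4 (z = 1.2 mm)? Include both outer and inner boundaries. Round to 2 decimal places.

94.00 mm

At z = 1.2 mm: the cube is present — its section is the full 23.5×23.5 rectangle (perimeter 94.00 mm); (whole slice rotated 55° about Z — lengths, areas and connectivity unchanged). Overall, the cross-section is a single solid region. Total boundary length (outer) = 94.00 mm.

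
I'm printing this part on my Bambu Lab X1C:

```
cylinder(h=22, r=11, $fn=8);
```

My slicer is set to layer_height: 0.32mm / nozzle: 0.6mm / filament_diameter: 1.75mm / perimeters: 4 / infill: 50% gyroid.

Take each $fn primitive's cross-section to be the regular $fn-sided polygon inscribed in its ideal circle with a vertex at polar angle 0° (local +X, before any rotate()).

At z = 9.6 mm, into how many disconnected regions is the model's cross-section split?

1

At z = 9.6 mm: the r=11 cylinder contributes a regular 8-gon of circumradius 11. The result has 1 disconnected region.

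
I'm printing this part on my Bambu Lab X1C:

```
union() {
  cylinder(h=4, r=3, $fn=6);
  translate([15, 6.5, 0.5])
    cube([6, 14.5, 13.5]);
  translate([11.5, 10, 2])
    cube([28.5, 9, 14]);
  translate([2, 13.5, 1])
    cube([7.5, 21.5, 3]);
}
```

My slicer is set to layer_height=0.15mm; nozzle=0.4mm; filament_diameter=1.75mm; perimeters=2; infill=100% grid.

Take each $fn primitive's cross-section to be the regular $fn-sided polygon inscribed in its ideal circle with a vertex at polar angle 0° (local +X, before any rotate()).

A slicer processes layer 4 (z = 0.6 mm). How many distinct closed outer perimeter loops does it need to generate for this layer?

2

At z = 0.6 mm: the cylinder: section is a regular 6-gon, circumradius r=3; the 6×14.5 cube at (15, 6.5) contributes its full rectangle; the cube at (11.5, 10) does not reach this height (z outside [2, 16]); the cube at (2, 13.5) does not reach this height (z outside [1, 4]); Taking the union: the 2 present regions are separate (no shared area or edge), so areas and boundary lengths simply add and each stays a separate island — 2 connected regions. The result has 2 disconnected regions.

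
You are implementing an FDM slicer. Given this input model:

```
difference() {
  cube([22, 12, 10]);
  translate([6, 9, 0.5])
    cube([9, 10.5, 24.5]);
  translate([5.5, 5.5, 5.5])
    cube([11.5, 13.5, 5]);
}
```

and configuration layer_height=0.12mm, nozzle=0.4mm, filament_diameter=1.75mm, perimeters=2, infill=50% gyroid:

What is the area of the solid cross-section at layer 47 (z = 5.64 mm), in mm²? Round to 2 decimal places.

At z = 5.64 mm: the cube (footprint 22×12) is included at this height (area 264.00 mm²); the 9×10.5 cube at (6, 9) contributes its full rectangle (area 94.50 mm²); the cube at (5.5, 5.5) is present — its section is the full 11.5×13.5 rectangle (area 155.25 mm²); After the difference (first − rest): starting from the 22×12 cube (264.00 mm²), the 9×10.5 cube at (6, 9) partially overlaps it — only the 27.00 mm² overlap (of its 94.50 mm²) is removed, clipping the outline; the 11.5×13.5 cube at (5.5, 5.5) partially overlaps it — only the 47.75 mm² overlap (of its 155.25 mm²) is removed, clipping the outline — area = 189.25 mm². Overall, the cross-section is a single solid region. Net area = 189.25 mm².

189.25 mm²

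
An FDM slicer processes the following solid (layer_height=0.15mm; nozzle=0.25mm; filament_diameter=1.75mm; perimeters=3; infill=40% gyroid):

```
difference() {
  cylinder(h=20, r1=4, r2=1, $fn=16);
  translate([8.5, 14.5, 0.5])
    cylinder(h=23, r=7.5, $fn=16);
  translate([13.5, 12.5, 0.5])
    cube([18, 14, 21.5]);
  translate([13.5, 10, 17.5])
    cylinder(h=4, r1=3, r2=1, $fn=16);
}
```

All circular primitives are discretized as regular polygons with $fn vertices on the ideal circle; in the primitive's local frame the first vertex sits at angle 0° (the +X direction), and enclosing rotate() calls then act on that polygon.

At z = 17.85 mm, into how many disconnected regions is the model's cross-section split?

1

At z = 17.85 mm: the cone: at t=0.893 of its height the radius interpolates to r₁+(r₂−r₁)t = 1.322, giving a regular 16-gon of that circumradius; the cylinder at (8.5, 14.5): section is a regular 16-gon, circumradius r=7.5; the cube at (13.5, 12.5) is present — its section is the full 18×14 rectangle; the cone at (13.5, 10): at t=0.088 of its height the radius interpolates to r₁+(r₂−r₁)t = 2.825, giving a regular 16-gon of that circumradius; Taking the first minus the rest: starting from the cone, the r=7.5 cylinder at (8.5, 14.5) misses the remaining region (no effect); the 18×14 cube at (13.5, 12.5) misses the remaining region (no effect); the cone at (13.5, 10) misses the remaining region (no effect) — 1 connected region. The result has 1 disconnected region.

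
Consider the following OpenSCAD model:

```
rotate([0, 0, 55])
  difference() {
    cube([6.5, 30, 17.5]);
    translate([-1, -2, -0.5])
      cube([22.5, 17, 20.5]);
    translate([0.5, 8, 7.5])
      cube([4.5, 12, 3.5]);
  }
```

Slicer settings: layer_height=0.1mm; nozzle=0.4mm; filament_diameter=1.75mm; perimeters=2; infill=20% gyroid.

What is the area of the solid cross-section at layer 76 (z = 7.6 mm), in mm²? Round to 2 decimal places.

At z = 7.6 mm: the 6.5×30 cube contributes its full rectangle (area 195.00 mm²); the cube at (-1, -2) (footprint 22.5×17) is included at this height (area 382.50 mm²); the 4.5×12 cube at (0.5, 8) contributes its full rectangle (area 54.00 mm²); After the difference (first − rest): starting from the 6.5×30 cube (195.00 mm²), the 22.5×17 cube at (-1, -2) partially overlaps it — only the 97.50 mm² overlap (of its 382.50 mm²) is removed, clipping the outline; the 4.5×12 cube at (0.5, 8) partially overlaps it — only the 22.50 mm² overlap (of its 54.00 mm²) is removed, clipping the outline — area = 75.00 mm²; (whole slice rotated 55° about Z — lengths, areas and connectivity unchanged). Overall, the cross-section is a single solid region. Net area = 75.00 mm².

75.00 mm²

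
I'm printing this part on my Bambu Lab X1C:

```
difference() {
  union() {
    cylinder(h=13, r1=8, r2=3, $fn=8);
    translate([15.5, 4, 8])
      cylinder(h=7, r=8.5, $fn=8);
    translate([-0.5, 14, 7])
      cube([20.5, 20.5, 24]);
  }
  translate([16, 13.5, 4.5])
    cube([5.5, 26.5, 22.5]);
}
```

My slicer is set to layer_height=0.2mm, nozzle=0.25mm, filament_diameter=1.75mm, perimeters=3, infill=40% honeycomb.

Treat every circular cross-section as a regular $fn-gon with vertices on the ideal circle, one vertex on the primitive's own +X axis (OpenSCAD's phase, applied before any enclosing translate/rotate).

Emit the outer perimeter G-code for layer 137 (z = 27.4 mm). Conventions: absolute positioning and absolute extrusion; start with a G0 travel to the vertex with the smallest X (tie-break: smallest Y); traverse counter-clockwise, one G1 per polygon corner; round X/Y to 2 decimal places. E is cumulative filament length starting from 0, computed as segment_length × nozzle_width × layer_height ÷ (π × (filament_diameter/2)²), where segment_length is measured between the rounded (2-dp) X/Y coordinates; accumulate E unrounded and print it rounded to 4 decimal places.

At z = 27.4 mm: the cone is not intersected at this z (z outside [0, 13]); the cylinder at (15.5, 4) does not reach this height (z outside [8, 15]); the cube at (-0.5, 14) is present — its section is the full 20.5×20.5 rectangle; Merging all regions: only the 20.5×20.5 cube at (-0.5, 14) is present, so the union is just that shape — 1 connected region; the cube at (16, 13.5) is not intersected at this z (z outside [4.5, 27]); Taking the first minus the rest: none of the subtracted shapes is present at this height, so the result so far is unchanged — 1 connected region. The outline is a single polygon with 4 vertices. Extrusion per mm of travel: 0.25 × 0.2 / (π × 0.875²) = 0.020788. Accumulating E over each segment gives final E = 1.7046.

G0 X-0.50 Y14.00 Z27.40
G1 X20.00 Y14.00 E0.4261
G1 X20.00 Y34.50 E0.8523
G1 X-0.50 Y34.50 E1.2784
G1 X-0.50 Y14.00 E1.7046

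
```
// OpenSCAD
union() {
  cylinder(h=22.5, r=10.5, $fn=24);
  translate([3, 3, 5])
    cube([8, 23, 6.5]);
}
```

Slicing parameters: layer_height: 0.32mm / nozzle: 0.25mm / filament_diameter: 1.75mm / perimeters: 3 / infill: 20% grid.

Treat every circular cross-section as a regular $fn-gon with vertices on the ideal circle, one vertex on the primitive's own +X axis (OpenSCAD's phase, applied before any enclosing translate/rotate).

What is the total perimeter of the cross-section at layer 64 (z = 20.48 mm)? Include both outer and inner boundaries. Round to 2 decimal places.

At z = 20.48 mm: the cylinder: section is a regular 24-gon, circumradius r=10.5 (perimeter = 2·24·10.500·sin(180°/24) = 65.79 mm); the cube at (3, 3) does not reach this height (z outside [5, 11.5]); Combining (union): only the r=10.5 cylinder is present, so the union is just that shape — boundary = 65.79 mm. Overall, the cross-section is a single solid region. Total boundary length (outer) = 65.79 mm.

65.79 mm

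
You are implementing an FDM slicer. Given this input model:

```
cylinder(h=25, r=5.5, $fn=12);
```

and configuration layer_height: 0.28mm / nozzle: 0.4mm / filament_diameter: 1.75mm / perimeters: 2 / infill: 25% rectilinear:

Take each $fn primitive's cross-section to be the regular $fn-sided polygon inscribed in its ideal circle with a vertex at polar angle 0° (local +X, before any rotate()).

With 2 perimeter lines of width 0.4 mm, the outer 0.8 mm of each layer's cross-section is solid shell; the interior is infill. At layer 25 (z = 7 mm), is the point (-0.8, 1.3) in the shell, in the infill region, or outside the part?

At z = 7 mm: the r=5.5 cylinder gives a regular 12-gon of circumradius 5.5 (constant along its height). Overall, the cross-section is a single solid region. The nearest boundary edge runs (-2.75, 4.76)→(-4.76, 2.75); distance from the point to it = 3.83 mm. The point is inside the cross-section and 3.83 mm from the nearest boundary — more than the 0.8 mm shell width (2 × 0.4), so it's in the infill interior.

infill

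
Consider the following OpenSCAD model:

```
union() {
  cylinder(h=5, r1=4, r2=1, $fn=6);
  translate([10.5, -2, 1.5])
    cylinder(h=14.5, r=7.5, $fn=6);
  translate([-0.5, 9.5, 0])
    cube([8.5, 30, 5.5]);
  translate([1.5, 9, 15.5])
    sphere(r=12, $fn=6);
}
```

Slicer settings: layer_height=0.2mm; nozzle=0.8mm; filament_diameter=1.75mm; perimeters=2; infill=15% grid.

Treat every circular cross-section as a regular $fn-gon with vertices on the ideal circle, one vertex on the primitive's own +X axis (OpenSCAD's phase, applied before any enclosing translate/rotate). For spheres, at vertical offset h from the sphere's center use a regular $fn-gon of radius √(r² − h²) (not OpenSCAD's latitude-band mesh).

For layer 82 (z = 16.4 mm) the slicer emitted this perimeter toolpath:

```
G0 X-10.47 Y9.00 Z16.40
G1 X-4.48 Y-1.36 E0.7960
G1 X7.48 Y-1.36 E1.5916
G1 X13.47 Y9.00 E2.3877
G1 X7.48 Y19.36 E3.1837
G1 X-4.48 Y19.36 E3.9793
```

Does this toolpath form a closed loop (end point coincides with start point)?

no

Start point (G0): (-10.47, 9.00). End point (last G1): the path does not return to the start — open.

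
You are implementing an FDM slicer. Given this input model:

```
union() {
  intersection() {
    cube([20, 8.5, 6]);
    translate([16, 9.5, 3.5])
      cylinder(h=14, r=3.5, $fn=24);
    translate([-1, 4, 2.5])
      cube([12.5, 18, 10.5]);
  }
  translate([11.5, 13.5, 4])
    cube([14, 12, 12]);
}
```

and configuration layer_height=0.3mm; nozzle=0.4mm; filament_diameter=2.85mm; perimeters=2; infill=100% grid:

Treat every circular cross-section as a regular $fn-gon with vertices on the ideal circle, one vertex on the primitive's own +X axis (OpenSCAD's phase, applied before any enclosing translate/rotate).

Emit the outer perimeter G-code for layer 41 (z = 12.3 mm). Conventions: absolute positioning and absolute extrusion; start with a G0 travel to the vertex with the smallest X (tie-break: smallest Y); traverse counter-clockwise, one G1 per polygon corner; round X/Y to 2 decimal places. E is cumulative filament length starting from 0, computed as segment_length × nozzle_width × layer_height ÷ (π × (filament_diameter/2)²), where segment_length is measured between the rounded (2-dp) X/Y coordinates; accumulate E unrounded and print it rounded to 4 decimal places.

G0 X11.50 Y13.50 Z12.30
G1 X25.50 Y13.50 E0.2633
G1 X25.50 Y25.50 E0.4891
G1 X11.50 Y25.50 E0.7524
G1 X11.50 Y13.50 E0.9781

At z = 12.3 mm: the cube does not reach this height (z outside [0, 6]); the r=3.5 cylinder at (16, 9.5) contributes a regular 24-gon of circumradius 3.5; the 12.5×18 cube at (-1, 4) contributes its full rectangle; Keeping only the common overlap: at least one operand is absent at this height, so nothing remains; the cube at (11.5, 13.5) is present — its section is the full 14×12 rectangle; Merging all regions: only the 14×12 cube at (11.5, 13.5) is present, so the union is just that shape — 1 connected region. The outline is a single polygon with 4 vertices. Extrusion per mm of travel: 0.4 × 0.3 / (π × 1.425²) = 0.018811. Accumulating E over each segment gives final E = 0.9781.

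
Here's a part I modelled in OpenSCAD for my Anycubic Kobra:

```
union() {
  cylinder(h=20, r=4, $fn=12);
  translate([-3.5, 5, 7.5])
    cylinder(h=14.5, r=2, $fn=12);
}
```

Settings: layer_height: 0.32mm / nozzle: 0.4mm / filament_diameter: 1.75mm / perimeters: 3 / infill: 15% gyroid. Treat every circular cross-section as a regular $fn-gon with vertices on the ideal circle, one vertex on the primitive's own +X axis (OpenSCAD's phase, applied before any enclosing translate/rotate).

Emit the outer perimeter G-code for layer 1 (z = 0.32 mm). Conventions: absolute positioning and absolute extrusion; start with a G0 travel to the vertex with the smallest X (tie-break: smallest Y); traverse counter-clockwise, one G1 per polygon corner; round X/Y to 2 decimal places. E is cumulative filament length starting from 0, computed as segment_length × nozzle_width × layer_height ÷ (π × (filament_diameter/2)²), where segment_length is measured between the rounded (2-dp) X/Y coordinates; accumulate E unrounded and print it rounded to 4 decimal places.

G0 X-4.00 Y0.00 Z0.32
G1 X-3.46 Y-2.00 E0.1102
G1 X-2.00 Y-3.46 E0.2201
G1 X0.00 Y-4.00 E0.3304
G1 X2.00 Y-3.46 E0.4406
G1 X3.46 Y-2.00 E0.5505
G1 X4.00 Y0.00 E0.6607
G1 X3.46 Y2.00 E0.7710
G1 X2.00 Y3.46 E0.8809
G1 X0.00 Y4.00 E0.9911
G1 X-2.00 Y3.46 E1.1013
G1 X-3.46 Y2.00 E1.2112
G1 X-4.00 Y0.00 E1.3215

At z = 0.32 mm: the cylinder: section is a regular 12-gon, circumradius r=4; the cylinder at (-3.5, 5) does not reach this height (z outside [7.5, 22]); Taking the union: only the r=4 cylinder is present, so the union is just that shape — 1 connected region. The outline is a single polygon with 12 vertices. Extrusion per mm of travel: 0.4 × 0.32 / (π × 0.875²) = 0.053216. Accumulating E over each segment gives final E = 1.3215.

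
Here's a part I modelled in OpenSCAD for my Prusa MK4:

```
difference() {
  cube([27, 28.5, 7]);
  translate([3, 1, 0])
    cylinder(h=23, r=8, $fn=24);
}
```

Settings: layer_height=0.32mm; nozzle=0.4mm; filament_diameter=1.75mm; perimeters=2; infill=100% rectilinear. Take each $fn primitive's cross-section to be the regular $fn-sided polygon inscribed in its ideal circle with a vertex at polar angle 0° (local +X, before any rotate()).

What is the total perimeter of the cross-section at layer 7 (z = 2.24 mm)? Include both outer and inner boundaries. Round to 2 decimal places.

At z = 2.24 mm: the cube is present — its section is the full 27×28.5 rectangle (perimeter 111.00 mm); the r=8 cylinder at (3, 1) gives a regular 24-gon of circumradius 8 (constant along its height) (perimeter = 2·24·8.000·sin(180°/24) = 50.12 mm); Subtracting the remaining from the first: starting from the 27×28.5 cube, the r=8 cylinder at (3, 1) partially overlaps it — only the 83.91 mm² overlap (of its 198.77 mm²) is removed, clipping the outline — boundary = 108.42 mm. Overall, the cross-section is a single solid region. Total boundary length (outer) = 108.42 mm.

108.42 mm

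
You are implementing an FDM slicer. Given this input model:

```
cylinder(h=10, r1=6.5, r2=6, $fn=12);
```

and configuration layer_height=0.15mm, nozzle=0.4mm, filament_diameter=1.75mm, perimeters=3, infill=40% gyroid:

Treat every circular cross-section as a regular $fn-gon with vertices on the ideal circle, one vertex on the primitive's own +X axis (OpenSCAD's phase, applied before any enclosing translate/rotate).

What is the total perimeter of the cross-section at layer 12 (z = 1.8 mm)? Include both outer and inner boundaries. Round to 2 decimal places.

At z = 1.8 mm: the cone (r1=6.5→r2=6) has section circumradius 6.410 here — a regular 12-gon (perimeter = 2·12·6.410·sin(180°/12) = 39.82 mm). Overall, the cross-section is a single solid region. Total boundary length (outer) = 39.82 mm.

39.82 mm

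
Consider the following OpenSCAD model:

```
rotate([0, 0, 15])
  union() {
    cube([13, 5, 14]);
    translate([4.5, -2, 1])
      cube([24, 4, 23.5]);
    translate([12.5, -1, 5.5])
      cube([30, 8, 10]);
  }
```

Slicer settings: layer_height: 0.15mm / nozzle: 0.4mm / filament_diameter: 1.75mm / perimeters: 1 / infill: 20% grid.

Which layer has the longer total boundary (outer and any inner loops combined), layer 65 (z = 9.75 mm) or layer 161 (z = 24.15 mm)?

Layer 65 (z = 9.75): the cube is present — its section is the full 13×5 rectangle (perimeter 36.00 mm); the cube at (4.5, -2) is present — its section is the full 24×4 rectangle (perimeter 56.00 mm); the cube at (12.5, -1) is present — its section is the full 30×8 rectangle (perimeter 76.00 mm); Combining (union): the regions partially overlap (shared area 66.50 mm²), so the edge portions inside another operand are dropped and the merged outline is re-measured after clipping — boundary = 103.00 mm; (whole slice rotated 15° about Z — lengths, areas and connectivity unchanged). So its perimeter = 103.00 mm. Layer 161 (z = 24.15): the cube does not reach this height (z outside [0, 14]); the cube at (4.5, -2) (footprint 24×4) is included at this height (perimeter 56.00 mm); the cube at (12.5, -1) does not reach this height (z outside [5.5, 15.5]); Taking the union: only the 24×4 cube at (4.5, -2) is present, so the union is just that shape — boundary = 56.00 mm; (rotated 15° about Z; rotation is an isometry so areas/perimeters/island counts are preserved). So its perimeter = 56.00 mm. Layer 65 is larger (103.00 vs 56.00 mm).

layer 65 (z = 9.75 mm)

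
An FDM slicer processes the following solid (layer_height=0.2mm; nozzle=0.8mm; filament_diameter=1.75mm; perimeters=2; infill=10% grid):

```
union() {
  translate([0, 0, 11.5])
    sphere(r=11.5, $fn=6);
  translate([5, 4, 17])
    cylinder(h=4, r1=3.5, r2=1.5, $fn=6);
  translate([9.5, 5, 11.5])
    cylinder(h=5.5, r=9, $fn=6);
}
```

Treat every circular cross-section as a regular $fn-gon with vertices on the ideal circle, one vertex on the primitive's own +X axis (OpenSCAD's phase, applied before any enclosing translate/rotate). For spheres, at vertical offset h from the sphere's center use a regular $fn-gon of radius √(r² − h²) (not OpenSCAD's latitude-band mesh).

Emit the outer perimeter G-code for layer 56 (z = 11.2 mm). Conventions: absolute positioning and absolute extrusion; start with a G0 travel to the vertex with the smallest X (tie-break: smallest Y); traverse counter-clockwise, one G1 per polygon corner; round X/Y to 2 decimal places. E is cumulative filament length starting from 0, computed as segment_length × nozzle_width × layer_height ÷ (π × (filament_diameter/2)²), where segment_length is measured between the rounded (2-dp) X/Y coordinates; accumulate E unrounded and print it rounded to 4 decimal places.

G0 X-11.50 Y0.00 Z11.20
G1 X-5.75 Y-9.96 E0.7650
G1 X5.75 Y-9.96 E1.5300
G1 X11.50 Y0.00 E2.2950
G1 X5.75 Y9.96 E3.0601
G1 X-5.75 Y9.96 E3.8250
G1 X-11.50 Y0.00 E4.5901

At z = 11.2 mm: the r=11.5 sphere slices to a regular 6-gon of circumradius 11.496 (√(r²−h²) with h=0.3 from center); the cone at (5, 4) is not intersected at this z (z outside [17, 21]); the cylinder at (9.5, 5) is not intersected at this z (z outside [11.5, 17]); Taking the union: only the r=11.5 sphere is present, so the union is just that shape — 1 connected region. The outline is a single polygon with 6 vertices. Extrusion per mm of travel: 0.8 × 0.2 / (π × 0.875²) = 0.066520. Accumulating E over each segment gives final E = 4.5901.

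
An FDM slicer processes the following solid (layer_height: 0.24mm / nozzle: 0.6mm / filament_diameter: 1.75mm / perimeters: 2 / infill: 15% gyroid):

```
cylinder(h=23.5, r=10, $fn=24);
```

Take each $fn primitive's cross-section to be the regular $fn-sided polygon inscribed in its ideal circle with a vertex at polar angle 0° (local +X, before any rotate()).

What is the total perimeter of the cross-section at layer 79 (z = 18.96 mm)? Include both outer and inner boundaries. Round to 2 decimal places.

At z = 18.96 mm: the cylinder: section is a regular 24-gon, circumradius r=10 (perimeter = 2·24·10.000·sin(180°/24) = 62.65 mm). Overall, the cross-section is a single solid region. Total boundary length (outer) = 62.65 mm.

62.65 mm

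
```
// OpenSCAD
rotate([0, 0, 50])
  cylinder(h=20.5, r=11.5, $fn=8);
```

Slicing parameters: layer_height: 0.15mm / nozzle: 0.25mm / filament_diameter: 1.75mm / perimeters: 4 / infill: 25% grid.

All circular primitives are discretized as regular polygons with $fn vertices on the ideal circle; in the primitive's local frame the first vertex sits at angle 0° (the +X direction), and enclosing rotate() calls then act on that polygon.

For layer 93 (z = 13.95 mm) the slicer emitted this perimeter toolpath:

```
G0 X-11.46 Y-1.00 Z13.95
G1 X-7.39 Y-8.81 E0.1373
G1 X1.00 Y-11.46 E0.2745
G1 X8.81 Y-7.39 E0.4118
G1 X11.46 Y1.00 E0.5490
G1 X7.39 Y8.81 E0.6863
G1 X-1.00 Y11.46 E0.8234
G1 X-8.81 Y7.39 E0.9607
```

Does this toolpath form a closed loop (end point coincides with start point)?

no

Start point (G0): (-11.46, -1.00). End point (last G1): the path does not return to the start — open.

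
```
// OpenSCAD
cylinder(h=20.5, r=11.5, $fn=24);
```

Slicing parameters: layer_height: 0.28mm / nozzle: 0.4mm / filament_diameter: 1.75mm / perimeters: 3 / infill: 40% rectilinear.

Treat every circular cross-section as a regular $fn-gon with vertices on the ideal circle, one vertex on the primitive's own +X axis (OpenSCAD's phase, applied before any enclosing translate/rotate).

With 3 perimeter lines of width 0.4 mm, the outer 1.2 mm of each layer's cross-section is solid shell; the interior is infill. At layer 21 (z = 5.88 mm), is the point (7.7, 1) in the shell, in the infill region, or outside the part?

infill

At z = 5.88 mm: the r=11.5 cylinder gives a regular 24-gon of circumradius 11.5 (constant along its height). Overall, the cross-section is a single solid region. The nearest boundary edge runs (11.50, 0.00)→(11.11, 2.98); distance from the point to it = 3.64 mm. The point is inside the cross-section and 3.64 mm from the nearest boundary — more than the 1.2 mm shell width (3 × 0.4), so it's in the infill interior.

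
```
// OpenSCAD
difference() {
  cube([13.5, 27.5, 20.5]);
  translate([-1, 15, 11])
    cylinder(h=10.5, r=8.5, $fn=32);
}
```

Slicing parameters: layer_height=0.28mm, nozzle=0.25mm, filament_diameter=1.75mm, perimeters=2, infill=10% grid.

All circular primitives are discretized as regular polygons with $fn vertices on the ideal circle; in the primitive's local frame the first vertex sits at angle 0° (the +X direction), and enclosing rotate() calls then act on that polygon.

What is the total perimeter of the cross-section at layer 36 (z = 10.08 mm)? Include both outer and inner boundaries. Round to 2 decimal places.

82.00 mm

At z = 10.08 mm: the 13.5×27.5 cube contributes its full rectangle (perimeter 82.00 mm); the cylinder at (-1, 15) does not reach this height (z outside [11, 21.5]); After the difference (first − rest): none of the subtracted shapes is present at this height, so the 13.5×27.5 cube is unchanged — boundary = 82.00 mm. Overall, the cross-section is a single solid region. Total boundary length (outer) = 82.00 mm.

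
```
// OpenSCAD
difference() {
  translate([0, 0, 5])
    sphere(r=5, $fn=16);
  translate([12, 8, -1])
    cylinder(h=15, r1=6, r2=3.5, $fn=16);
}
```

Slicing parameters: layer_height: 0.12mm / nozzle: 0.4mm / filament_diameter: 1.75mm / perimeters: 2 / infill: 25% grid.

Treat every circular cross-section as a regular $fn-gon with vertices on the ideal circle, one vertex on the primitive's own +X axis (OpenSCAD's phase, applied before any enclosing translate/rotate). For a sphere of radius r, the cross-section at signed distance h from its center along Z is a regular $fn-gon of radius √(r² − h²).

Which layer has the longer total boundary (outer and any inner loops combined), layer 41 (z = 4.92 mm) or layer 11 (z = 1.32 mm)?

layer 41 (z = 4.92 mm)

Layer 41 (z = 4.92): the sphere: section is a regular 16-gon, circumradius = √(r²−h²) = √(5²−0.08²) = 4.999 (perimeter = 2·16·4.999·sin(180°/16) = 31.21 mm); the cone at (12, 8) (r1=6→r2=3.5) has section circumradius 5.013 here — a regular 16-gon (perimeter = 2·16·5.013·sin(180°/16) = 31.30 mm); Subtracting the remaining from the first: starting from the r=5 sphere, the cone at (12, 8) misses the remaining region (no effect) — boundary = 31.21 mm. So its perimeter = 31.21 mm. Layer 11 (z = 1.32): the sphere: section is a regular 16-gon, circumradius = √(r²−h²) = √(5²−3.68²) = 3.385 (perimeter = 2·16·3.385·sin(180°/16) = 21.13 mm); the cone at (12, 8): at t=0.155 of its height the radius interpolates to r₁+(r₂−r₁)t = 5.613, giving a regular 16-gon of that circumradius (perimeter = 2·16·5.613·sin(180°/16) = 35.04 mm); After the difference (first − rest): starting from the r=5 sphere, the cone at (12, 8) misses the remaining region (no effect) — boundary = 21.13 mm. So its perimeter = 21.13 mm. Layer 41 is larger (31.21 vs 21.13 mm).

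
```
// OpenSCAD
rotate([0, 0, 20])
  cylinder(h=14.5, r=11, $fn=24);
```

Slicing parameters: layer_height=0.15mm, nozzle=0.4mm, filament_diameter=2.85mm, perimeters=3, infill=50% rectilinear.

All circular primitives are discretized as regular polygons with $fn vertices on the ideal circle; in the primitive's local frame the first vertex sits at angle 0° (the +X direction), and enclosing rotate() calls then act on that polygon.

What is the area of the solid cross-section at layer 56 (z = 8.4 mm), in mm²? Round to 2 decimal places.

At z = 8.4 mm: the cylinder: section is a regular 24-gon, circumradius r=11 (area = (24/2)·11.000²·sin(360°/24) = 375.81 mm²); (rotated 20° about Z; rotation is an isometry so areas/perimeters/island counts are preserved). Overall, the cross-section is a single solid region. Net area = 375.81 mm².

375.81 mm²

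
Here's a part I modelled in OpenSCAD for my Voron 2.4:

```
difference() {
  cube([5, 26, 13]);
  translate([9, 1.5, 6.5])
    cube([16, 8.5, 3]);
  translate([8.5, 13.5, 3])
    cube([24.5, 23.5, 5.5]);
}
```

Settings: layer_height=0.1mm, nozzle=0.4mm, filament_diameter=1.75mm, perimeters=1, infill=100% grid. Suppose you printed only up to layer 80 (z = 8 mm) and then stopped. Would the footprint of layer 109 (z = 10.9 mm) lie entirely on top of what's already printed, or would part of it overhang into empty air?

entirely on top

Compare the two slices. At z = 8: the 5×26 cube contributes its full rectangle (area 130.00 mm²); the cube at (9, 1.5) (footprint 16×8.5) is included at this height (area 136.00 mm²); the cube at (8.5, 13.5) (footprint 24.5×23.5) is included at this height (area 575.75 mm²); After the difference (first − rest): starting from the 5×26 cube (130.00 mm²), the 16×8.5 cube at (9, 1.5) misses the remaining region (no effect); the 24.5×23.5 cube at (8.5, 13.5) misses the remaining region (no effect) — area = 130.00 mm². At z = 10.9: the cube (footprint 5×26) is included at this height (area 130.00 mm²); the cube at (9, 1.5) is absent (z outside [6.5, 9.5]); the cube at (8.5, 13.5) is not intersected at this z (z outside [3, 8.5]); Taking the first minus the rest: none of the subtracted shapes is present at this height, so the 5×26 cube is unchanged — area = 130.00 mm². Checking containment: the cross-section at z = 10.9 is a subset of the cross-section at z = 8.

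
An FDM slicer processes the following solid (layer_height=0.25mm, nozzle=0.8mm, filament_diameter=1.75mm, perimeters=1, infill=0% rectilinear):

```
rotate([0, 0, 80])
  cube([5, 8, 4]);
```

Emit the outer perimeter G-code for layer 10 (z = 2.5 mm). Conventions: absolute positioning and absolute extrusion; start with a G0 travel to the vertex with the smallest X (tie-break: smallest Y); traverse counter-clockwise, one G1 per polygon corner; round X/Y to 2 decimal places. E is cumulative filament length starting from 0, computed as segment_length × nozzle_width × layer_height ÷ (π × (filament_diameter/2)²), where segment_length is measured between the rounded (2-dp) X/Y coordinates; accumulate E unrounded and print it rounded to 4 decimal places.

At z = 2.5 mm: the cube (footprint 5×8) is included at this height; (rotated 80° about Z; rotation is an isometry so areas/perimeters/island counts are preserved). The outline is a single polygon with 4 vertices. Extrusion per mm of travel: 0.8 × 0.25 / (π × 0.875²) = 0.083150. Accumulating E over each segment gives final E = 2.1616.

G0 X-7.88 Y1.39 Z2.50
G1 X0.00 Y0.00 E0.6653
G1 X0.87 Y4.92 E1.0808
G1 X-7.01 Y6.31 E1.7461
G1 X-7.88 Y1.39 E2.1616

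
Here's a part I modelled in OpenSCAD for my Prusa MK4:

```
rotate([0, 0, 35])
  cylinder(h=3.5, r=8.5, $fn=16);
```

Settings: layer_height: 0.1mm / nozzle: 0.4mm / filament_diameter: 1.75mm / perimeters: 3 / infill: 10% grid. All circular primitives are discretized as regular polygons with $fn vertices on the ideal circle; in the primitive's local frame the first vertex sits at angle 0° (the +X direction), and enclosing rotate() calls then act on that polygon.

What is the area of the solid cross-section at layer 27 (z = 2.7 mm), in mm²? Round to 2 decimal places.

At z = 2.7 mm: the cylinder: section is a regular 16-gon, circumradius r=8.5 (area = (16/2)·8.500²·sin(360°/16) = 221.19 mm²); (whole slice rotated 35° about Z — lengths, areas and connectivity unchanged). Overall, the cross-section is a single solid region. Net area = 221.19 mm².

221.19 mm²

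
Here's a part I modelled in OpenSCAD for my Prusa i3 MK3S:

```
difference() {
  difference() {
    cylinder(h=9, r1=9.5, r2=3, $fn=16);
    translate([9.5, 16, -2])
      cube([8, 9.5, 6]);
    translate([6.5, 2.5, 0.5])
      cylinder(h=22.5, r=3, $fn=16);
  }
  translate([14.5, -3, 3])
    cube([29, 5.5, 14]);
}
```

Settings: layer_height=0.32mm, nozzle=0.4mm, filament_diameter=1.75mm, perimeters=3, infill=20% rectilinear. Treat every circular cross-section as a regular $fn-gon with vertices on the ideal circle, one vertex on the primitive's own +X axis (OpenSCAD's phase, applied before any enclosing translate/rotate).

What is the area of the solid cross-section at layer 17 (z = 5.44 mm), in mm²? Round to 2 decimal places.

90.40 mm²

At z = 5.44 mm: the cone contributes a regular 16-gon of circumradius 5.571 (interpolated between r1=9.5 and r2=3 at t=0.604) (area = (16/2)·5.571²·sin(360°/16) = 95.02 mm²); the cube at (9.5, 16) is absent (z outside [-2, 4]); the r=3 cylinder at (6.5, 2.5) contributes a regular 16-gon of circumradius 3 (area = (16/2)·3.000²·sin(360°/16) = 27.55 mm²); After the difference (first − rest): starting from the cone (95.02 mm²), the r=3 cylinder at (6.5, 2.5) partially overlaps it — only the 4.62 mm² overlap (of its 27.55 mm²) is removed, clipping the outline — area = 90.40 mm²; the 29×5.5 cube at (14.5, -3) contributes its full rectangle (area 159.50 mm²); Taking the first minus the rest: starting from the result so far (90.40 mm²), the 29×5.5 cube at (14.5, -3) misses the remaining region (no effect) — area = 90.40 mm². Overall, the cross-section is a single solid region. Net area = 90.40 mm².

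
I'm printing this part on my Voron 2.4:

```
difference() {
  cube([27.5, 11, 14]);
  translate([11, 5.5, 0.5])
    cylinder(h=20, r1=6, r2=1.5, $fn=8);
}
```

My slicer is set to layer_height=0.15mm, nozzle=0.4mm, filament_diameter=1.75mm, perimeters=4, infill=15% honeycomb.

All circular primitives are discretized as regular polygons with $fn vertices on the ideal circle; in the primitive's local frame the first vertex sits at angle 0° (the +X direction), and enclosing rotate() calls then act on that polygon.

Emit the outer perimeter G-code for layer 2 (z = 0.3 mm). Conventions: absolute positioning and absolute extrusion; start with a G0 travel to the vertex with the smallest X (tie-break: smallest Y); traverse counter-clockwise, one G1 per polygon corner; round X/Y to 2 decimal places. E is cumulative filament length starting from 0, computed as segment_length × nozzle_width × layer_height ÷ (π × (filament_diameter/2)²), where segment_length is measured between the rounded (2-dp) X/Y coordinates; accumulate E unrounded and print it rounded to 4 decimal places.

G0 X0.00 Y0.00 Z0.30
G1 X27.50 Y0.00 E0.6860
G1 X27.50 Y11.00 E0.9604
G1 X0.00 Y11.00 E1.6464
G1 X0.00 Y0.00 E1.9208

At z = 0.3 mm: the 27.5×11 cube contributes its full rectangle; the cone at (11, 5.5) is not intersected at this z (z outside [0.5, 20.5]); After the difference (first − rest): none of the subtracted shapes is present at this height, so the 27.5×11 cube is unchanged — 1 connected region. The outline is a single polygon with 4 vertices. Extrusion per mm of travel: 0.4 × 0.15 / (π × 0.875²) = 0.024945. Accumulating E over each segment gives final E = 1.9208.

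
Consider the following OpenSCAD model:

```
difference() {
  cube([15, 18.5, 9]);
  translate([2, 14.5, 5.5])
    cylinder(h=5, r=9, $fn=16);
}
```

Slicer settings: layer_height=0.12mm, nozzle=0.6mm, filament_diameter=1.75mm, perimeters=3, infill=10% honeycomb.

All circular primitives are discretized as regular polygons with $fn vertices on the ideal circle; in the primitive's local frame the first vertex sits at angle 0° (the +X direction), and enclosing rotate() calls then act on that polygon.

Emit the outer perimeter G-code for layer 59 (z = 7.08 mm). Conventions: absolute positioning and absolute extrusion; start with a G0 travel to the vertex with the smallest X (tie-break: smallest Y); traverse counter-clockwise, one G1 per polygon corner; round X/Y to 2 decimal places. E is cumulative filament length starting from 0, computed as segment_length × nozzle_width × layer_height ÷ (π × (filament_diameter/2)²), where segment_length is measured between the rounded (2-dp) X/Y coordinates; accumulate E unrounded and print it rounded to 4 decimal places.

At z = 7.08 mm: the cube is present — its section is the full 15×18.5 rectangle; the cylinder at (2, 14.5): section is a regular 16-gon, circumradius r=9; Taking the first minus the rest: starting from the 15×18.5 cube, the r=9 cylinder at (2, 14.5) partially overlaps it — only the 121.93 mm² overlap (of its 247.98 mm²) is removed, clipping the outline — 1 connected region. The outline is a single polygon with 11 vertices. Extrusion per mm of travel: 0.6 × 0.12 / (π × 0.875²) = 0.029934. Accumulating E over each segment gives final E = 1.9373.

G0 X0.00 Y0.00 Z7.08
G1 X15.00 Y0.00 E0.4490
G1 X15.00 Y18.50 E1.0028
G1 X9.94 Y18.50 E1.1543
G1 X10.31 Y17.94 E1.1744
G1 X11.00 Y14.50 E1.2794
G1 X10.31 Y11.06 E1.3844
G1 X8.36 Y8.14 E1.4895
G1 X5.44 Y6.19 E1.5946
G1 X2.00 Y5.50 E1.6996
G1 X0.00 Y5.90 E1.7607
G1 X0.00 Y0.00 E1.9373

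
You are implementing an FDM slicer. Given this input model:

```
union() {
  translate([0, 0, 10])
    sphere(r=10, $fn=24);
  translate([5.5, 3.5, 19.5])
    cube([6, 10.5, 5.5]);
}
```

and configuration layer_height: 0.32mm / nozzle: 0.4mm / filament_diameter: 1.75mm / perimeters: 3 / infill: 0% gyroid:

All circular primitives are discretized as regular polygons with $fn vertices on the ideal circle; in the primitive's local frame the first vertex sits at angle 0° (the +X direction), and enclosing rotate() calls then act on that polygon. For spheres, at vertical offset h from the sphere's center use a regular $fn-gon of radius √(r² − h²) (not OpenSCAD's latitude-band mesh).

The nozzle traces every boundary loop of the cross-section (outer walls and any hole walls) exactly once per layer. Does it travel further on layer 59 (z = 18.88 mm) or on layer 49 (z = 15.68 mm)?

layer 49 (z = 15.68 mm)

Layer 59 (z = 18.88): the r=10 sphere slices to a regular 24-gon of circumradius 4.598 (√(r²−h²) with h=8.88 from center) (perimeter = 2·24·4.598·sin(180°/24) = 28.81 mm); the cube at (5.5, 3.5) is not intersected at this z (z outside [19.5, 25]); Taking the union: only the r=10 sphere is present, so the union is just that shape — boundary = 28.81 mm. So its perimeter = 28.81 mm. Layer 49 (z = 15.68): the r=10 sphere contributes a regular 24-gon of circumradius √(10²−5.68²) = 8.230 (perimeter = 2·24·8.230·sin(180°/24) = 51.56 mm); the cube at (5.5, 3.5) is not intersected at this z (z outside [19.5, 25]); Combining (union): only the r=10 sphere is present, so the union is just that shape — boundary = 51.56 mm. So its perimeter = 51.56 mm. Layer 49 is larger (51.56 vs 28.81 mm).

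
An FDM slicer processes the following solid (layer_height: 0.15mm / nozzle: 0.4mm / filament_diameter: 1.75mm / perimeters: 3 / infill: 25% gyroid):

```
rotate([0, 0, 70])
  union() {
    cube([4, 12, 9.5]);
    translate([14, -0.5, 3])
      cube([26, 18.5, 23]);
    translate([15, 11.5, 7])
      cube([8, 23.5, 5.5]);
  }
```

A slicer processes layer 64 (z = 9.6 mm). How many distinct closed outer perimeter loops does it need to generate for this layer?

1

At z = 9.6 mm: the cube is not intersected at this z (z outside [0, 9.5]); the cube at (14, -0.5) (footprint 26×18.5) is included at this height; the cube at (15, 11.5) is present — its section is the full 8×23.5 rectangle; Combining (union): the regions partially overlap (shared area 52.00 mm²), so overlapping operands fuse into one piece — 1 connected region; (whole slice rotated 70° about Z — lengths, areas and connectivity unchanged). The result has 1 disconnected region.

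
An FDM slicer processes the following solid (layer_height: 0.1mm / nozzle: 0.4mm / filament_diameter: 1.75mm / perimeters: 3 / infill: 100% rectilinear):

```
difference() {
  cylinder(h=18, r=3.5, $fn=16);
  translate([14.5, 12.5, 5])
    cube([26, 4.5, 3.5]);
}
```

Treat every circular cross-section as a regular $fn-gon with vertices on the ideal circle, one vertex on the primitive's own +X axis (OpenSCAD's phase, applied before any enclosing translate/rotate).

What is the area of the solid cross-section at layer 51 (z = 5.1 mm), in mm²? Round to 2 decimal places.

At z = 5.1 mm: the r=3.5 cylinder gives a regular 16-gon of circumradius 3.5 (constant along its height) (area = (16/2)·3.500²·sin(360°/16) = 37.50 mm²); the cube at (14.5, 12.5) (footprint 26×4.5) is included at this height (area 117.00 mm²); Taking the first minus the rest: starting from the r=3.5 cylinder (37.50 mm²), the 26×4.5 cube at (14.5, 12.5) misses the remaining region (no effect) — area = 37.50 mm². Overall, the cross-section is a single solid region. Net area = 37.50 mm².

37.50 mm²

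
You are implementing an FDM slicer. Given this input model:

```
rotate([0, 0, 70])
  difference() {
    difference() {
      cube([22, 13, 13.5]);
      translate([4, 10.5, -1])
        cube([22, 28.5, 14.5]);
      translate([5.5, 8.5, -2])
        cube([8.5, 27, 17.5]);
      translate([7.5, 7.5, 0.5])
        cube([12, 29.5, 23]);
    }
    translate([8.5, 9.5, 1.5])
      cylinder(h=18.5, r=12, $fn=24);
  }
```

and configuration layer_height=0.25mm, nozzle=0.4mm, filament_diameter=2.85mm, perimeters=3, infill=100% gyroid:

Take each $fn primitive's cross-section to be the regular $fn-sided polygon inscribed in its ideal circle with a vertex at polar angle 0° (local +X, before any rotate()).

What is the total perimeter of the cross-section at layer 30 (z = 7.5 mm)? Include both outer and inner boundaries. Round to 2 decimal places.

34.60 mm

At z = 7.5 mm: the cube is present — its section is the full 22×13 rectangle (perimeter 70.00 mm); the cube at (4, 10.5) is present — its section is the full 22×28.5 rectangle (perimeter 101.00 mm); the cube at (5.5, 8.5) (footprint 8.5×27) is included at this height (perimeter 71.00 mm); the cube at (7.5, 7.5) is present — its section is the full 12×29.5 rectangle (perimeter 83.00 mm); Subtracting the remaining from the first: starting from the 22×13 cube, the 22×28.5 cube at (4, 10.5) partially overlaps it — only the 45.00 mm² overlap (of its 627.00 mm²) is removed, clipping the outline; the 8.5×27 cube at (5.5, 8.5) partially overlaps it — only the 17.00 mm² overlap (of its 229.50 mm²) is removed, clipping the outline; the 12×29.5 cube at (7.5, 7.5) partially overlaps it — only the 23.00 mm² overlap (of its 354.00 mm²) is removed, clipping the outline — boundary = 76.00 mm; the r=12 cylinder at (8.5, 9.5) contributes a regular 24-gon of circumradius 12 (perimeter = 2·24·12.000·sin(180°/24) = 75.18 mm); Subtracting the remaining from the first: starting from the result so far, the r=12 cylinder at (8.5, 9.5) partially overlaps it — only the 170.34 mm² overlap (of its 447.24 mm²) is removed, clipping the outline — boundary = 34.60 mm; (rotated 70° about Z; rotation is an isometry so areas/perimeters/island counts are preserved). Overall, the cross-section has 2 separate islands. Total boundary length (outer) = 34.60 mm.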